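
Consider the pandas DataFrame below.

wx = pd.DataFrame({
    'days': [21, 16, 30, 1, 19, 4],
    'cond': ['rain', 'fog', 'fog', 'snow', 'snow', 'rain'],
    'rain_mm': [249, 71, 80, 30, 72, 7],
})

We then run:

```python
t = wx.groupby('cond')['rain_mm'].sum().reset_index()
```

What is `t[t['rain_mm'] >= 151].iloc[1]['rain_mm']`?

group by cond, sum of rain_mm:
cond
fog     151
rain    256
snow    102
Name: rain_mm, dtype: int64
reset_index():
   cond  rain_mm
0   fog      151
1  rain      256
2  snow      102
filter rows where rain_mm >= 151:
   cond  rain_mm
0   fog      151
1  rain      256

256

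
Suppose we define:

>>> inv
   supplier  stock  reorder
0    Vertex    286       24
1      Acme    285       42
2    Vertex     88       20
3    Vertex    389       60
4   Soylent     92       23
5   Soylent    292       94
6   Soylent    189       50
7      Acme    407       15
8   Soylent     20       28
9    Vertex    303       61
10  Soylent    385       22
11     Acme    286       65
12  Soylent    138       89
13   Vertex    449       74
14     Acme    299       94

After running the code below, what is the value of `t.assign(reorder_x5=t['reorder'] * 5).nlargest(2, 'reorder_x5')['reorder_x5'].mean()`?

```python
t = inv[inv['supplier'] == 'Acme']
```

397.5

filter rows where supplier == 'Acme':
   supplier  stock  reorder
1      Acme    285       42
7      Acme    407       15
11     Acme    286       65
14     Acme    299       94
add column reorder_x5 = t['reorder'] * 5:
   supplier  stock  reorder  reorder_x5
1      Acme    285       42         210
7      Acme    407       15          75
11     Acme    286       65         325
14     Acme    299       94         470
take 2 rows with largest reorder_x5:
   supplier  stock  reorder  reorder_x5
14     Acme    299       94         470
11     Acme    286       65         325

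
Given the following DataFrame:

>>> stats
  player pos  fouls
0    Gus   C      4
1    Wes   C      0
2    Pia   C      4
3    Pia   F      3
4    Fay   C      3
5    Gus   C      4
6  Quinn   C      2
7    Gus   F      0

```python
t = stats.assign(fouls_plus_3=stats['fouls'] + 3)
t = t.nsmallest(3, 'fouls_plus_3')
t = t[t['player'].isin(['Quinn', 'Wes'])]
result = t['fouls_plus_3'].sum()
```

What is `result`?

8

add column fouls_plus_3 = stats['fouls'] + 3:
  player pos  fouls  fouls_plus_3
0    Gus   C      4             7
1    Wes   C      0             3
2    Pia   C      4             7
3    Pia   F      3             6
4    Fay   C      3             6
5    Gus   C      4             7
6  Quinn   C      2             5
7    Gus   F      0             3
take 3 rows with smallest fouls_plus_3:
  player pos  fouls  fouls_plus_3
1    Wes   C      0             3
7    Gus   F      0             3
6  Quinn   C      2             5
filter rows where player in ['Quinn', 'Wes']:
  player pos  fouls  fouls_plus_3
1    Wes   C      0             3
6  Quinn   C      2             5
Then the sum of column 'fouls_plus_3': 8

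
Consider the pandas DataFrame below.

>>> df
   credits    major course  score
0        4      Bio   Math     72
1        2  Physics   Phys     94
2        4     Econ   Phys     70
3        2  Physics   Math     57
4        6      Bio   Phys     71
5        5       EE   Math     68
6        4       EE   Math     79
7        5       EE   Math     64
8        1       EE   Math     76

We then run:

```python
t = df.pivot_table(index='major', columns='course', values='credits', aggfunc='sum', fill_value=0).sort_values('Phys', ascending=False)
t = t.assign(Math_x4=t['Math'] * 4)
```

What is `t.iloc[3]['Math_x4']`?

60

pivot: rows=major, cols=course, sum(credits):
course   Math  Phys
major              
Bio         4     6
EE         15     0
Econ        0     4
Physics     2     2
sort by Phys descending:
course   Math  Phys
major              
Bio         4     6
Econ        0     4
Physics     2     2
EE         15     0
add column Math_x4 = t['Math'] * 4:
course   Math  Phys  Math_x4
major                       
Bio         4     6       16
Econ        0     4        0
Physics     2     2        8
EE         15     0       60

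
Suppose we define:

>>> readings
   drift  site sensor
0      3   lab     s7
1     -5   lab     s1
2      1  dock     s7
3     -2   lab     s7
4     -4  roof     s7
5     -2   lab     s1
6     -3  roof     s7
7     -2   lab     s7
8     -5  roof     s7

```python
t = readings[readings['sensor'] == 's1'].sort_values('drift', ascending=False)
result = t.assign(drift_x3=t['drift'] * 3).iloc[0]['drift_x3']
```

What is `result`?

-6

filter rows where sensor == 's1':
   drift site sensor
1     -5  lab     s1
5     -2  lab     s1
sort by drift descending:
   drift site sensor
5     -2  lab     s1
1     -5  lab     s1
add column drift_x3 = t['drift'] * 3:
   drift site sensor  drift_x3
5     -2  lab     s1        -6
1     -5  lab     s1       -15
Hence -6.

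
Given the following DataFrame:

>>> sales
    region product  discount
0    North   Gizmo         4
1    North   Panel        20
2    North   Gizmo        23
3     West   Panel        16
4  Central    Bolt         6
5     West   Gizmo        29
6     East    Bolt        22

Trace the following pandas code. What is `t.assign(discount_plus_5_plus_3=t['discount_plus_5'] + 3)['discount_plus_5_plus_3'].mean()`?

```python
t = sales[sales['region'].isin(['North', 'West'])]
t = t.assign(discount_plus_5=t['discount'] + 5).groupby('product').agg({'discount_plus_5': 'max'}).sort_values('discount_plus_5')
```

filter rows where region in ['North', 'West']:
  region product  discount
0  North   Gizmo         4
1  North   Panel        20
2  North   Gizmo        23
3   West   Panel        16
5   West   Gizmo        29
add column discount_plus_5 = t['discount'] + 5:
  region product  discount  discount_plus_5
0  North   Gizmo         4                9
1  North   Panel        20               25
2  North   Gizmo        23               28
3   West   Panel        16               21
5   West   Gizmo        29               34
group by product, max of discount_plus_5:
         discount_plus_5
product                 
Gizmo                 34
Panel                 25
sort by discount_plus_5:
         discount_plus_5
product                 
Panel                 25
Gizmo                 34
add column discount_plus_5_plus_3 = t['discount_plus_5'] + 3:
         discount_plus_5  discount_plus_5_plus_3
product                                         
Panel                 25                      28
Gizmo                 34                      37
Taking the mean of column 'discount_plus_5_plus_3' gives 32.5.

32.5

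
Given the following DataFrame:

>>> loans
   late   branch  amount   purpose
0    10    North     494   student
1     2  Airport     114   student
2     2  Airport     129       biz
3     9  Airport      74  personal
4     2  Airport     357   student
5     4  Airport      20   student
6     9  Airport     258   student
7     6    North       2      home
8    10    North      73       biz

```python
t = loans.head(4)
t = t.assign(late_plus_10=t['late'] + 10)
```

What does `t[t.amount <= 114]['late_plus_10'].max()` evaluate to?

take first 4 rows:
   late   branch  amount   purpose
0    10    North     494   student
1     2  Airport     114   student
2     2  Airport     129       biz
3     9  Airport      74  personal
add column late_plus_10 = t['late'] + 10:
   late   branch  amount   purpose  late_plus_10
0    10    North     494   student            20
1     2  Airport     114   student            12
2     2  Airport     129       biz            12
3     9  Airport      74  personal            19
filter rows where amount <= 114:
   late   branch  amount   purpose  late_plus_10
1     2  Airport     114   student            12
3     9  Airport      74  personal            19

19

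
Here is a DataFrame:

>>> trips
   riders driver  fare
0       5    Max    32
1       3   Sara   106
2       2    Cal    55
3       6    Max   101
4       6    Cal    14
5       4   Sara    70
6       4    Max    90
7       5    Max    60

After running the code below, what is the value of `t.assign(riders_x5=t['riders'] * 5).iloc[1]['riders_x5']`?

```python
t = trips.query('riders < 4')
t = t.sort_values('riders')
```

15

filter rows where riders < 4:
   riders driver  fare
1       3   Sara   106
2       2    Cal    55
sort by riders:
   riders driver  fare
2       2    Cal    55
1       3   Sara   106
add column riders_x5 = t['riders'] * 5:
   riders driver  fare  riders_x5
2       2    Cal    55         10
1       3   Sara   106         15
So iloc[1]['riders_x5'] = 15.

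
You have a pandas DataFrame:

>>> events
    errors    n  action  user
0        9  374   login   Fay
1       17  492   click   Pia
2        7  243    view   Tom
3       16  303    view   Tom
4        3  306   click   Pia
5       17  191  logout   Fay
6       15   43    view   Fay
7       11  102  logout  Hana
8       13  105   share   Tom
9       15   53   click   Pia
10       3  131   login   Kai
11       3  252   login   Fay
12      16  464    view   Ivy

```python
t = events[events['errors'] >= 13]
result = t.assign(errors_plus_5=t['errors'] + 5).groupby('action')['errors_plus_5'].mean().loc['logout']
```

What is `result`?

filter rows where errors >= 13:
    errors    n  action user
1       17  492   click  Pia
3       16  303    view  Tom
5       17  191  logout  Fay
6       15   43    view  Fay
8       13  105   share  Tom
9       15   53   click  Pia
12      16  464    view  Ivy
add column errors_plus_5 = t['errors'] + 5:
    errors    n  action user  errors_plus_5
1       17  492   click  Pia             22
3       16  303    view  Tom             21
5       17  191  logout  Fay             22
6       15   43    view  Fay             20
8       13  105   share  Tom             18
9       15   53   click  Pia             20
12      16  464    view  Ivy             21
group by action, mean of errors_plus_5:
action
click     21.000000
logout    22.000000
share     18.000000
view      20.666667
Name: errors_plus_5, dtype: float64

22.0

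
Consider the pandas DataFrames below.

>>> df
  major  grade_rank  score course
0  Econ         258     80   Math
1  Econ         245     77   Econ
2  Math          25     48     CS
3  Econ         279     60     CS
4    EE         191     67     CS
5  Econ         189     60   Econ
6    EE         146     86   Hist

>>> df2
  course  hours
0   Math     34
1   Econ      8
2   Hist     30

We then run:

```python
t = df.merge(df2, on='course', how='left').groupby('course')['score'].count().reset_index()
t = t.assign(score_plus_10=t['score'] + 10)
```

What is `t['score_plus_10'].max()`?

13

merge on 'course' (how='left') → 7 rows:
  major  grade_rank  score course  hours
0  Econ         258     80   Math   34.0
1  Econ         245     77   Econ    8.0
2  Math          25     48     CS    NaN
3  Econ         279     60     CS    NaN
4    EE         191     67     CS    NaN
5  Econ         189     60   Econ    8.0
6    EE         146     86   Hist   30.0
group by course, count of score:
course
CS      3
Econ    2
Hist    1
Math    1
Name: score, dtype: int64
reset_index():
  course  score
0     CS      3
1   Econ      2
2   Hist      1
3   Math      1
add column score_plus_10 = t['score'] + 10:
  course  score  score_plus_10
0     CS      3             13
1   Econ      2             12
2   Hist      1             11
3   Math      1             11
Taking the max of column 'score_plus_10' gives 13.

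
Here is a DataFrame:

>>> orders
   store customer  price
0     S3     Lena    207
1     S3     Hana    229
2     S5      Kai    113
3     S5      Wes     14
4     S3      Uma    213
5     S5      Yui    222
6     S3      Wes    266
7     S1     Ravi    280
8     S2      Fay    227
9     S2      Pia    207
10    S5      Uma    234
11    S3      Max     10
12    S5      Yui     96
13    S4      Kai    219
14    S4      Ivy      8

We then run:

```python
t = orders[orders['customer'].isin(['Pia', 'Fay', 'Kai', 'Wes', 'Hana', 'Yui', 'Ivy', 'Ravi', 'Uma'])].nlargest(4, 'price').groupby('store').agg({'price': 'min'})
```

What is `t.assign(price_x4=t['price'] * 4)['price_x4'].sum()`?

2972

filter rows where customer in ['Pia', 'Fay', 'Kai', 'Wes', 'Hana', 'Yui', 'Ivy', 'Ravi', 'Uma']:
   store customer  price
1     S3     Hana    229
2     S5      Kai    113
3     S5      Wes     14
4     S3      Uma    213
5     S5      Yui    222
6     S3      Wes    266
7     S1     Ravi    280
8     S2      Fay    227
9     S2      Pia    207
10    S5      Uma    234
12    S5      Yui     96
13    S4      Kai    219
14    S4      Ivy      8
take 4 rows with largest price:
   store customer  price
7     S1     Ravi    280
6     S3      Wes    266
10    S5      Uma    234
1     S3     Hana    229
group by store, min of price:
       price
store       
S1       280
S3       229
S5       234
add column price_x4 = t['price'] * 4:
       price  price_x4
store                 
S1       280      1120
S3       229       916
S5       234       936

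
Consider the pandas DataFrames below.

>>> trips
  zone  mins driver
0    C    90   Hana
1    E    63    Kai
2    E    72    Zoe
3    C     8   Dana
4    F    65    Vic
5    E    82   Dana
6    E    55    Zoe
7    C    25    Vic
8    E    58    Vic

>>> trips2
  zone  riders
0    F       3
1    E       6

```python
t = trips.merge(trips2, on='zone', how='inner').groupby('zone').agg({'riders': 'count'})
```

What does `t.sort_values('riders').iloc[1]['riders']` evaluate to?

merge on 'zone' (how='inner') → 6 rows:
  zone  mins driver  riders
0    E    63    Kai       6
1    E    72    Zoe       6
2    F    65    Vic       3
3    E    82   Dana       6
4    E    55    Zoe       6
5    E    58    Vic       6
group by zone, count of riders:
      riders
zone        
E          5
F          1
sort by riders:
      riders
zone        
F          1
E          5
Reading off the value at position 1, column 'riders', we get 5.

5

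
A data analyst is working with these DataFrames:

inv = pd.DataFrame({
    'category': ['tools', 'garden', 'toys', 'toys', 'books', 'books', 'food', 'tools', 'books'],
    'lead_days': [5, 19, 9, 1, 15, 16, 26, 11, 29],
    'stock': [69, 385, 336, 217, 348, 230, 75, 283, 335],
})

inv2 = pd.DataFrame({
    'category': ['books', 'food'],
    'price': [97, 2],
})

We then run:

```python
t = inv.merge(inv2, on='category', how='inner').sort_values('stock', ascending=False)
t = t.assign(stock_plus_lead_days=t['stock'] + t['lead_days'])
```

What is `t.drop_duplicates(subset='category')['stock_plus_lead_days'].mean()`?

merge on 'category' (how='inner') → 4 rows:
  category  lead_days  stock  price
0    books         15    348     97
1    books         16    230     97
2     food         26     75      2
3    books         29    335     97
sort by stock descending:
  category  lead_days  stock  price
0    books         15    348     97
3    books         29    335     97
1    books         16    230     97
2     food         26     75      2
add column stock_plus_lead_days = t['stock'] + t['lead_days']:
  category  lead_days  stock  price  stock_plus_lead_days
0    books         15    348     97                   363
3    books         29    335     97                   364
1    books         16    230     97                   246
2     food         26     75      2                   101
drop duplicate category (keep=first):
  category  lead_days  stock  price  stock_plus_lead_days
0    books         15    348     97                   363
2     food         26     75      2                   101
The mean of column 'stock_plus_lead_days' is 232.0.

232.0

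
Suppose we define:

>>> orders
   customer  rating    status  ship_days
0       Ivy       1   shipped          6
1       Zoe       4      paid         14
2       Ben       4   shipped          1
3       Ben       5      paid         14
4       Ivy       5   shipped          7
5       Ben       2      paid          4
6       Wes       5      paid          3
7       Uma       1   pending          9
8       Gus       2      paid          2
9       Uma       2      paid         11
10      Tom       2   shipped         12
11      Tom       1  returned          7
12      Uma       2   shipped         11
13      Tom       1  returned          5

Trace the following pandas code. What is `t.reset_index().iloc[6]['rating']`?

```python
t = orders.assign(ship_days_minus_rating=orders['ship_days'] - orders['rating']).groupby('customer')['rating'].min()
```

add column ship_days_minus_rating = orders['ship_days'] - orders['rating']:
   customer  rating    status  ship_days  ship_days_minus_rating
0       Ivy       1   shipped          6                       5
1       Zoe       4      paid         14                      10
2       Ben       4   shipped          1                      -3
3       Ben       5      paid         14                       9
4       Ivy       5   shipped          7                       2
5       Ben       2      paid          4                       2
6       Wes       5      paid          3                      -2
7       Uma       1   pending          9                       8
8       Gus       2      paid          2                       0
9       Uma       2      paid         11                       9
10      Tom       2   shipped         12                      10
11      Tom       1  returned          7                       6
12      Uma       2   shipped         11                       9
13      Tom       1  returned          5                       4
group by customer, min of rating:
customer
Ben    2
Gus    2
Ivy    1
Tom    1
Uma    1
Wes    5
Zoe    4
Name: rating, dtype: int64
reset_index():
  customer  rating
0      Ben       2
1      Gus       2
2      Ivy       1
3      Tom       1
4      Uma       1
5      Wes       5
6      Zoe       4
The value at position 6, column 'rating' is 4.

4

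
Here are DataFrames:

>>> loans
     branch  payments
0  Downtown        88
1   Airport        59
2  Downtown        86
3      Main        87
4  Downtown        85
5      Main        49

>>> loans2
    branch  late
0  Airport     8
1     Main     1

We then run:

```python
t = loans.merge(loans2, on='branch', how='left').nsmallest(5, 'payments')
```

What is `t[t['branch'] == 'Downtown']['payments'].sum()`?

171

merge on 'branch' (how='left') → 6 rows:
     branch  payments  late
0  Downtown        88   NaN
1   Airport        59   8.0
2  Downtown        86   NaN
3      Main        87   1.0
4  Downtown        85   NaN
5      Main        49   1.0
take 5 rows with smallest payments:
     branch  payments  late
5      Main        49   1.0
1   Airport        59   8.0
4  Downtown        85   NaN
2  Downtown        86   NaN
3      Main        87   1.0
filter rows where branch == 'Downtown':
     branch  payments  late
4  Downtown        85   NaN
2  Downtown        86   NaN
Hence 171.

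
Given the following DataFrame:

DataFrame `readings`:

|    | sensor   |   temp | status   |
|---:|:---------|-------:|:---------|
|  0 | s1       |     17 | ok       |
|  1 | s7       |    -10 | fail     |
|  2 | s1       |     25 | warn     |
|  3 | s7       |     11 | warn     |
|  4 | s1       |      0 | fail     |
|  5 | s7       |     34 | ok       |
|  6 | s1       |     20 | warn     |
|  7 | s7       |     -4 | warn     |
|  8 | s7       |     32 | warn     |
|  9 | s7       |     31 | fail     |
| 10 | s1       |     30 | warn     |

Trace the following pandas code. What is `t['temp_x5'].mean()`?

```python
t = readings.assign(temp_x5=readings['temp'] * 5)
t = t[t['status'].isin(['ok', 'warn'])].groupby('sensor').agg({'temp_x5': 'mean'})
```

103.125

add column temp_x5 = readings['temp'] * 5:
   sensor  temp status  temp_x5
0      s1    17     ok       85
1      s7   -10   fail      -50
2      s1    25   warn      125
3      s7    11   warn       55
4      s1     0   fail        0
5      s7    34     ok      170
6      s1    20   warn      100
7      s7    -4   warn      -20
8      s7    32   warn      160
9      s7    31   fail      155
10     s1    30   warn      150
filter rows where status in ['ok', 'warn']:
   sensor  temp status  temp_x5
0      s1    17     ok       85
2      s1    25   warn      125
3      s7    11   warn       55
5      s7    34     ok      170
6      s1    20   warn      100
7      s7    -4   warn      -20
8      s7    32   warn      160
10     s1    30   warn      150
group by sensor, mean of temp_x5:
        temp_x5
sensor         
s1       115.00
s7        91.25
Taking the mean of column 'temp_x5' gives 103.125.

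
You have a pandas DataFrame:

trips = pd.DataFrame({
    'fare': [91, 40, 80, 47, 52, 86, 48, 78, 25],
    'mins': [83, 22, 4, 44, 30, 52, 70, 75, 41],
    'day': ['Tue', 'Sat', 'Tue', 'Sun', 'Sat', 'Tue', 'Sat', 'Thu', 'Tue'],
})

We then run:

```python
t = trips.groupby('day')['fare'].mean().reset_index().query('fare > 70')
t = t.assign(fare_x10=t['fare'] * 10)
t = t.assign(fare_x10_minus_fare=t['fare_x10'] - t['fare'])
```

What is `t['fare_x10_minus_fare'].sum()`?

group by day, mean of fare:
day
Sat    46.666667
Sun    47.000000
Thu    78.000000
Tue    70.500000
Name: fare, dtype: float64
reset_index():
   day       fare
0  Sat  46.666667
1  Sun  47.000000
2  Thu  78.000000
3  Tue  70.500000
filter rows where fare > 70:
   day  fare
2  Thu  78.0
3  Tue  70.5
add column fare_x10 = t['fare'] * 10:
   day  fare  fare_x10
2  Thu  78.0     780.0
3  Tue  70.5     705.0
add column fare_x10_minus_fare = t['fare_x10'] - t['fare']:
   day  fare  fare_x10  fare_x10_minus_fare
2  Thu  78.0     780.0                702.0
3  Tue  70.5     705.0                634.5

1336.5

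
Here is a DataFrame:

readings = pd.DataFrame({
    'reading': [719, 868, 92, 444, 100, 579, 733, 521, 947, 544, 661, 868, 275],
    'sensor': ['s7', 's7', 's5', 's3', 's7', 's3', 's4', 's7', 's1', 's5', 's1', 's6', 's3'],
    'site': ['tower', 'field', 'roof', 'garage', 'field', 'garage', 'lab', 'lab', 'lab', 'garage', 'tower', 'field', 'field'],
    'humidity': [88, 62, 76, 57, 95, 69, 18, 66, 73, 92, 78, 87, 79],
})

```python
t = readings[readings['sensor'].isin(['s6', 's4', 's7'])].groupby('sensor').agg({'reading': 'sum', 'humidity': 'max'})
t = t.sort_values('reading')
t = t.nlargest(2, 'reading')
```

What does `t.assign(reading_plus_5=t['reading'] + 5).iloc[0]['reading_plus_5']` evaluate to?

filter rows where sensor in ['s6', 's4', 's7']:
    reading sensor   site  humidity
0       719     s7  tower        88
1       868     s7  field        62
4       100     s7  field        95
6       733     s4    lab        18
7       521     s7    lab        66
11      868     s6  field        87
group by sensor: sum(reading), max(humidity):
        reading  humidity
sensor                   
s4          733        18
s6          868        87
s7         2208        95
sort by reading:
        reading  humidity
sensor                   
s4          733        18
s6          868        87
s7         2208        95
take 2 rows with largest reading:
        reading  humidity
sensor                   
s7         2208        95
s6          868        87
add column reading_plus_5 = t['reading'] + 5:
        reading  humidity  reading_plus_5
sensor                                   
s7         2208        95            2213
s6          868        87             873
Reading off the value at position 0, column 'reading_plus_5', we get 2213.

2213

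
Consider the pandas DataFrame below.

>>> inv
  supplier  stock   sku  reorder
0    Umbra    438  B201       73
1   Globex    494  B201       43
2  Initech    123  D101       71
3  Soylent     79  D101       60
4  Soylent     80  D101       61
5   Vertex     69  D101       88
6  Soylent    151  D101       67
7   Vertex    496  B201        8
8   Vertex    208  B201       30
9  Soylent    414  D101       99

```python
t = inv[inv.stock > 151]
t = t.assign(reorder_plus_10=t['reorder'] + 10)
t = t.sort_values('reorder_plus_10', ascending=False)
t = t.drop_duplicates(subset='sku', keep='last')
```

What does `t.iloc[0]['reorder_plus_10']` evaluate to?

109

filter rows where stock > 151:
  supplier  stock   sku  reorder
0    Umbra    438  B201       73
1   Globex    494  B201       43
7   Vertex    496  B201        8
8   Vertex    208  B201       30
9  Soylent    414  D101       99
add column reorder_plus_10 = t['reorder'] + 10:
  supplier  stock   sku  reorder  reorder_plus_10
0    Umbra    438  B201       73               83
1   Globex    494  B201       43               53
7   Vertex    496  B201        8               18
8   Vertex    208  B201       30               40
9  Soylent    414  D101       99              109
sort by reorder_plus_10 descending:
  supplier  stock   sku  reorder  reorder_plus_10
9  Soylent    414  D101       99              109
0    Umbra    438  B201       73               83
1   Globex    494  B201       43               53
8   Vertex    208  B201       30               40
7   Vertex    496  B201        8               18
drop duplicate sku (keep=last):
  supplier  stock   sku  reorder  reorder_plus_10
9  Soylent    414  D101       99              109
7   Vertex    496  B201        8               18
value at position 0, column 'reorder_plus_10' → 109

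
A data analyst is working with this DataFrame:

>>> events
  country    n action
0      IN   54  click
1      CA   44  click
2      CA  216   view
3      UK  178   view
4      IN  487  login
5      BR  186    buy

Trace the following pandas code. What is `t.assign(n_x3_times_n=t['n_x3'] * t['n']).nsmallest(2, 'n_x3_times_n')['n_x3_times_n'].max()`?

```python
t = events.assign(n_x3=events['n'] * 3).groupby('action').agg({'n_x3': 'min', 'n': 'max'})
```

103788

add column n_x3 = events['n'] * 3:
  country    n action  n_x3
0      IN   54  click   162
1      CA   44  click   132
2      CA  216   view   648
3      UK  178   view   534
4      IN  487  login  1461
5      BR  186    buy   558
group by action: min(n_x3), max(n):
        n_x3    n
action           
buy      558  186
click    132   54
login   1461  487
view     534  216
add column n_x3_times_n = t['n_x3'] * t['n']:
        n_x3    n  n_x3_times_n
action                         
buy      558  186        103788
click    132   54          7128
login   1461  487        711507
view     534  216        115344
take 2 rows with smallest n_x3_times_n:
        n_x3    n  n_x3_times_n
action                         
click    132   54          7128
buy      558  186        103788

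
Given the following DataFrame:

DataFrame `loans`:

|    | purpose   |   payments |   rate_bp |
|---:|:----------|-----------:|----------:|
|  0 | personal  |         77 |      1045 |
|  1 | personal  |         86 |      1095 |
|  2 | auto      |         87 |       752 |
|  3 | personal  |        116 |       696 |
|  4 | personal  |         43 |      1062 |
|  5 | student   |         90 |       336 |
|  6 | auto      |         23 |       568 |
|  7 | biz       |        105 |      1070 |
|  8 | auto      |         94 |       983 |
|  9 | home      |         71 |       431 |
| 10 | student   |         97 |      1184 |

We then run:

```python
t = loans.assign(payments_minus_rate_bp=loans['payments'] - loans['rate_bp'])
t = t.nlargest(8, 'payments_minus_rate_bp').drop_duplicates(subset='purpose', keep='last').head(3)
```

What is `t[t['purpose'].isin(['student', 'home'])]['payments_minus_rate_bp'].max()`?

-246

add column payments_minus_rate_bp = loans['payments'] - loans['rate_bp']:
     purpose  payments  rate_bp  payments_minus_rate_bp
0   personal        77     1045                    -968
1   personal        86     1095                   -1009
2       auto        87      752                    -665
3   personal       116      696                    -580
4   personal        43     1062                   -1019
5    student        90      336                    -246
6       auto        23      568                    -545
7        biz       105     1070                    -965
8       auto        94      983                    -889
9       home        71      431                    -360
10   student        97     1184                   -1087
take 8 rows with largest payments_minus_rate_bp:
    purpose  payments  rate_bp  payments_minus_rate_bp
5   student        90      336                    -246
9      home        71      431                    -360
6      auto        23      568                    -545
3  personal       116      696                    -580
2      auto        87      752                    -665
8      auto        94      983                    -889
7       biz       105     1070                    -965
0  personal        77     1045                    -968
drop duplicate purpose (keep=last):
    purpose  payments  rate_bp  payments_minus_rate_bp
5   student        90      336                    -246
9      home        71      431                    -360
8      auto        94      983                    -889
7       biz       105     1070                    -965
0  personal        77     1045                    -968
take first 3 rows:
   purpose  payments  rate_bp  payments_minus_rate_bp
5  student        90      336                    -246
9     home        71      431                    -360
8     auto        94      983                    -889
filter rows where purpose in ['student', 'home']:
   purpose  payments  rate_bp  payments_minus_rate_bp
5  student        90      336                    -246
9     home        71      431                    -360
Reading off the max of column 'payments_minus_rate_bp', we get -246.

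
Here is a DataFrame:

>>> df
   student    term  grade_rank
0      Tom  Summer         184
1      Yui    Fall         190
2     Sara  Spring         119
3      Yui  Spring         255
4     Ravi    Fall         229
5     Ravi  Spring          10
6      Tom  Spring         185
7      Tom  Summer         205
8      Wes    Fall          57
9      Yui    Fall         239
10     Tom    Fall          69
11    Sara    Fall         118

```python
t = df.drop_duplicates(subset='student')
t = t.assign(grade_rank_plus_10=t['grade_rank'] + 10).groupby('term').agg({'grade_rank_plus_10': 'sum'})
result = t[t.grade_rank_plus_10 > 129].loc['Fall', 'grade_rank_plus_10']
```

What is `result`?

506

drop duplicate student (keep=first):
  student    term  grade_rank
0     Tom  Summer         184
1     Yui    Fall         190
2    Sara  Spring         119
4    Ravi    Fall         229
8     Wes    Fall          57
add column grade_rank_plus_10 = t['grade_rank'] + 10:
  student    term  grade_rank  grade_rank_plus_10
0     Tom  Summer         184                 194
1     Yui    Fall         190                 200
2    Sara  Spring         119                 129
4    Ravi    Fall         229                 239
8     Wes    Fall          57                  67
group by term, sum of grade_rank_plus_10:
        grade_rank_plus_10
term                      
Fall                   506
Spring                 129
Summer                 194
filter rows where grade_rank_plus_10 > 129:
        grade_rank_plus_10
term                      
Fall                   506
Summer                 194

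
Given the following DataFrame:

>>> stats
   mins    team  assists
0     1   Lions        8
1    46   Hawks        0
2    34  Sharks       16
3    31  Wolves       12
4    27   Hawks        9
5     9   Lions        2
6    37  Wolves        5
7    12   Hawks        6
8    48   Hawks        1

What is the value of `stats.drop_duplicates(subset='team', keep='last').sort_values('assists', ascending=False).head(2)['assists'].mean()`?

10.5

drop duplicate team (keep=last):
   mins    team  assists
2    34  Sharks       16
5     9   Lions        2
6    37  Wolves        5
8    48   Hawks        1
sort by assists descending:
   mins    team  assists
2    34  Sharks       16
6    37  Wolves        5
5     9   Lions        2
8    48   Hawks        1
take first 2 rows:
   mins    team  assists
2    34  Sharks       16
6    37  Wolves        5
Reading off the mean of column 'assists', we get 10.5.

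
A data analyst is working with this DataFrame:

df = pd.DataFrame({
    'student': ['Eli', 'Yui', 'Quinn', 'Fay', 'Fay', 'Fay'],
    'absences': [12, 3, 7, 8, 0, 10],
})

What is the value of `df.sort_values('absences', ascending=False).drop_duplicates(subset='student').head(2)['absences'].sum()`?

22

sort by absences descending:
  student  absences
0     Eli        12
5     Fay        10
3     Fay         8
2   Quinn         7
1     Yui         3
4     Fay         0
drop duplicate student (keep=first):
  student  absences
0     Eli        12
5     Fay        10
2   Quinn         7
1     Yui         3
take first 2 rows:
  student  absences
0     Eli        12
5     Fay        10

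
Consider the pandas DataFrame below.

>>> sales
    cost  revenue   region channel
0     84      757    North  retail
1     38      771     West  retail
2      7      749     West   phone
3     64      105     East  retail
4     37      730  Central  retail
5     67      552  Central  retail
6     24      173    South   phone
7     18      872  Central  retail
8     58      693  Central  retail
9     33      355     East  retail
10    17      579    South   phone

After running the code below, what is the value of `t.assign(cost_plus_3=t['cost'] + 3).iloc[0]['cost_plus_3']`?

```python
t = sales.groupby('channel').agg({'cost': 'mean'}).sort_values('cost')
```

19.0

group by channel, mean of cost:
           cost
channel        
phone    16.000
retail   49.875
sort by cost:
           cost
channel        
phone    16.000
retail   49.875
add column cost_plus_3 = t['cost'] + 3:
           cost  cost_plus_3
channel                     
phone    16.000       19.000
retail   49.875       52.875
So iloc[0]['cost_plus_3'] = 19.0.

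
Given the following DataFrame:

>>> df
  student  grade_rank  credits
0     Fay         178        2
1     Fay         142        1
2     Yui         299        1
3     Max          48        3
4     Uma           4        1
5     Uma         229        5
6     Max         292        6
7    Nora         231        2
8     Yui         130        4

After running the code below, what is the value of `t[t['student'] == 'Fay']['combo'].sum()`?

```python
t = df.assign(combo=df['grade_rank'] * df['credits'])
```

add column combo = df['grade_rank'] * df['credits']:
  student  grade_rank  credits  combo
0     Fay         178        2    356
1     Fay         142        1    142
2     Yui         299        1    299
3     Max          48        3    144
4     Uma           4        1      4
5     Uma         229        5   1145
6     Max         292        6   1752
7    Nora         231        2    462
8     Yui         130        4    520
filter rows where student == 'Fay':
  student  grade_rank  credits  combo
0     Fay         178        2    356
1     Fay         142        1    142
Finally, sum of column 'combo' = 498.

498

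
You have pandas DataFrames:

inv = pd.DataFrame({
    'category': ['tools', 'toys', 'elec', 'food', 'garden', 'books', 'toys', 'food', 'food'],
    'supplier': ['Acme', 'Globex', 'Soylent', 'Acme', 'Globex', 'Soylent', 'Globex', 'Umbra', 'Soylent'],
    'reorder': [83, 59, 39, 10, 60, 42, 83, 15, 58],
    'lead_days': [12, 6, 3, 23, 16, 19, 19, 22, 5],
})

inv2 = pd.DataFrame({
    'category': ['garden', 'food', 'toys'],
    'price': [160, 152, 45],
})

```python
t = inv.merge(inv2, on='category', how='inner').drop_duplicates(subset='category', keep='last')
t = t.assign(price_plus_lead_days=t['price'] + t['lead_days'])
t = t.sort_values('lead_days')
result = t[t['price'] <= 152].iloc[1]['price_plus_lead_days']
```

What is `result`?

merge on 'category' (how='inner') → 6 rows:
  category supplier  reorder  lead_days  price
0     toys   Globex       59          6     45
1     food     Acme       10         23    152
2   garden   Globex       60         16    160
3     toys   Globex       83         19     45
4     food    Umbra       15         22    152
5     food  Soylent       58          5    152
drop duplicate category (keep=last):
  category supplier  reorder  lead_days  price
2   garden   Globex       60         16    160
3     toys   Globex       83         19     45
5     food  Soylent       58          5    152
add column price_plus_lead_days = t['price'] + t['lead_days']:
  category supplier  reorder  lead_days  price  price_plus_lead_days
2   garden   Globex       60         16    160                   176
3     toys   Globex       83         19     45                    64
5     food  Soylent       58          5    152                   157
sort by lead_days:
  category supplier  reorder  lead_days  price  price_plus_lead_days
5     food  Soylent       58          5    152                   157
2   garden   Globex       60         16    160                   176
3     toys   Globex       83         19     45                    64
filter rows where price <= 152:
  category supplier  reorder  lead_days  price  price_plus_lead_days
5     food  Soylent       58          5    152                   157
3     toys   Globex       83         19     45                    64
Taking the value at position 1, column 'price_plus_lead_days' gives 64.

64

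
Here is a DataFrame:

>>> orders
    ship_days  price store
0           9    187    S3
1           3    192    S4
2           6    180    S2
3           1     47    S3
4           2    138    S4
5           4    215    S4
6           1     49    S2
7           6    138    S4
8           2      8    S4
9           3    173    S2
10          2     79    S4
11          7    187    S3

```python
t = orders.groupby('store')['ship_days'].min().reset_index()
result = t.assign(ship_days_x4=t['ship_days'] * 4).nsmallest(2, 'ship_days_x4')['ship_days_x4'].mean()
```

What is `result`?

group by store, min of ship_days:
store
S2    1
S3    1
S4    2
Name: ship_days, dtype: int64
reset_index():
  store  ship_days
0    S2          1
1    S3          1
2    S4          2
add column ship_days_x4 = t['ship_days'] * 4:
  store  ship_days  ship_days_x4
0    S2          1             4
1    S3          1             4
2    S4          2             8
take 2 rows with smallest ship_days_x4:
  store  ship_days  ship_days_x4
0    S2          1             4
1    S3          1             4

4.0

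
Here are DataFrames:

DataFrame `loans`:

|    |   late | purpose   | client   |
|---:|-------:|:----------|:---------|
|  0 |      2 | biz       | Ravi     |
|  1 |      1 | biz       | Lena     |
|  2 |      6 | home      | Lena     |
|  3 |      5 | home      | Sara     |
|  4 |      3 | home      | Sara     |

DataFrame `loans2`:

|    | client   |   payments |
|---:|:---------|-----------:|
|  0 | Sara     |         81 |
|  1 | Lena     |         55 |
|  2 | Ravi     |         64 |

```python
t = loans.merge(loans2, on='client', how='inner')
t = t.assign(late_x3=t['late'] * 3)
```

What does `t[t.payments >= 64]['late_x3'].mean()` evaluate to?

10.0

merge on 'client' (how='inner') → 5 rows:
   late purpose client  payments
0     2     biz   Ravi        64
1     1     biz   Lena        55
2     6    home   Lena        55
3     5    home   Sara        81
4     3    home   Sara        81
add column late_x3 = t['late'] * 3:
   late purpose client  payments  late_x3
0     2     biz   Ravi        64        6
1     1     biz   Lena        55        3
2     6    home   Lena        55       18
3     5    home   Sara        81       15
4     3    home   Sara        81        9
filter rows where payments >= 64:
   late purpose client  payments  late_x3
0     2     biz   Ravi        64        6
3     5    home   Sara        81       15
4     3    home   Sara        81        9
Reading off the mean of column 'late_x3', we get 10.0.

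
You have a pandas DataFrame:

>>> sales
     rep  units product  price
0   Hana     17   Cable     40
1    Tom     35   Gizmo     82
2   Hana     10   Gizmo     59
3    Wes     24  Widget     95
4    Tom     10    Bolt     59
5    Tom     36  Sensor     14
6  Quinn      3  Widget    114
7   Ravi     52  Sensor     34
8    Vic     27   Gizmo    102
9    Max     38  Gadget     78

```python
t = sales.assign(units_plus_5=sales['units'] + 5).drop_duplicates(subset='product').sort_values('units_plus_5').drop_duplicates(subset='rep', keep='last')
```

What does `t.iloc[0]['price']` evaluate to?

40

add column units_plus_5 = sales['units'] + 5:
     rep  units product  price  units_plus_5
0   Hana     17   Cable     40            22
1    Tom     35   Gizmo     82            40
2   Hana     10   Gizmo     59            15
3    Wes     24  Widget     95            29
4    Tom     10    Bolt     59            15
5    Tom     36  Sensor     14            41
6  Quinn      3  Widget    114             8
7   Ravi     52  Sensor     34            57
8    Vic     27   Gizmo    102            32
9    Max     38  Gadget     78            43
drop duplicate product (keep=first):
    rep  units product  price  units_plus_5
0  Hana     17   Cable     40            22
1   Tom     35   Gizmo     82            40
3   Wes     24  Widget     95            29
4   Tom     10    Bolt     59            15
5   Tom     36  Sensor     14            41
9   Max     38  Gadget     78            43
sort by units_plus_5:
    rep  units product  price  units_plus_5
4   Tom     10    Bolt     59            15
0  Hana     17   Cable     40            22
3   Wes     24  Widget     95            29
1   Tom     35   Gizmo     82            40
5   Tom     36  Sensor     14            41
9   Max     38  Gadget     78            43
drop duplicate rep (keep=last):
    rep  units product  price  units_plus_5
0  Hana     17   Cable     40            22
3   Wes     24  Widget     95            29
5   Tom     36  Sensor     14            41
9   Max     38  Gadget     78            43
The value at position 0, column 'price' is 40.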